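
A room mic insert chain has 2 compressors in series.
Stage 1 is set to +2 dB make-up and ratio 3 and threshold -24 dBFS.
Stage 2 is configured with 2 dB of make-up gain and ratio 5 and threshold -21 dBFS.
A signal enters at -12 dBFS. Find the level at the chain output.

-18.4 dBFS

Stage 1: overshoot 12 dB → 12/3 = 4 dB → -20 dBFS; +2 dB make-up → -18 dBFS.
Stage 2: -18 dBFS is 3 dB over -21 dBFS; at 5:1 that becomes 0.6 dB over, giving -20.4 dBFS; +2 dB make-up → -18.4 dBFS.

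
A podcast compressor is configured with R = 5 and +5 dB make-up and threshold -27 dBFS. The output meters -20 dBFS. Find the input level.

Remove make-up: -20 − 5 = -25 dBFS.
Post-compression overshoot = -25 − (-27) = 2 dB.
Undo the ratio: input overshoot = 2 × 5 = 10 dB, giving input = -17 dBFS.

-17 dBFS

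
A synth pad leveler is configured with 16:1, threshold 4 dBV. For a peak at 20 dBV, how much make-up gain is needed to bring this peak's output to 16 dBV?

11 dB

The peak compresses to 4 + 16/16 = 5 dBV.
To reach 16 dBV requires 16 − 5 = 11 dB of make-up.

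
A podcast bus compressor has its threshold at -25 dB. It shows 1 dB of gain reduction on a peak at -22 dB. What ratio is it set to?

Input overshoot = -22 − (-25) = 3 dB.
Output overshoot = 3 − 1 = 2 dB.
Ratio = input overshoot / output overshoot = 3 / 2 = 1.5.

1.5:1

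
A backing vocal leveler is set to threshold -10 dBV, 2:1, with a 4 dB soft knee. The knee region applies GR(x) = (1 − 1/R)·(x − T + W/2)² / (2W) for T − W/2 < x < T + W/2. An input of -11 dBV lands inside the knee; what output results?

-11.0625 dBV

x − T + W/2 = -11 − (-10) + 2 = 1.
GR = (1 − 1/2) × 1² / 8 = 0.5 × 1 / 8 = 0.0625 dB.
Output = -11 − 0.0625 = -11.0625 dBV.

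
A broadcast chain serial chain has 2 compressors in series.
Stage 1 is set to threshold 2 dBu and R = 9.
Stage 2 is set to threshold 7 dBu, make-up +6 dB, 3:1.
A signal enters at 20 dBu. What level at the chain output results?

10 dBu

Stage 1: 20 dBu is 18 dB over 2 dBu; at 9:1 that becomes 2 dB over, giving 4 dBu.
Stage 2: 4 dBu ≤ 7 dBu, so stage 2 doesn't engage; make-up brings it to 10 dBu.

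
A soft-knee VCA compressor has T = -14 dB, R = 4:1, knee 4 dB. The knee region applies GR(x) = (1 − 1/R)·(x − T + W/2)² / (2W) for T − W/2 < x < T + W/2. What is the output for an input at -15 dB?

-15.09375 dB

x − T + W/2 = -15 − (-14) + 2 = 1.
GR = (1 − 1/4) × 1² / 8 = 0.75 × 1 / 8 = 0.09375 dB.
Output = -15 − 0.09375 = -15.09375 dB.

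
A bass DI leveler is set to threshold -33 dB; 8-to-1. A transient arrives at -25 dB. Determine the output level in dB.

-32 dB

The input is 8 dB above the -33 dB threshold.
The 8 dB excess becomes 1 dB after 8:1 reduction.
Output = -33 + 1 = -32 dB.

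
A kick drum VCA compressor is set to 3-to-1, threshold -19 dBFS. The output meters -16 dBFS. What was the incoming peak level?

-10 dBFS

The compressed level sits -16 − (-19) = 3 dB over threshold.
Input overshoot = R × output overshoot = 9 dB → input = -19 + 9 = -10 dBFS.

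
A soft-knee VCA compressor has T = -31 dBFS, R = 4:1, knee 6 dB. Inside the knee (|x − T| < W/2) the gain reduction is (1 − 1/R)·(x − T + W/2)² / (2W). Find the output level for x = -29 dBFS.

-30.5625 dBFS

x − T + W/2 = -29 − (-31) + 3 = 5.
GR = (1 − 1/4) × 5² / 12 = 0.75 × 25 / 12 = 1.5625 dB.
Output = -29 − 1.5625 = -30.5625 dBFS.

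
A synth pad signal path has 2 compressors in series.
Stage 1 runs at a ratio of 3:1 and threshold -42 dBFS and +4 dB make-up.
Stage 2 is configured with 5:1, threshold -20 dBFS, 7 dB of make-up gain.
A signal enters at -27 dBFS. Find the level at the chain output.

-26 dBFS

Stage 1: overshoot 15 dB → 15/3 = 5 dB → -37 dBFS; +4 dB make-up → -33 dBFS.
Stage 2: -33 dBFS is at or below the -20 dBFS threshold — no compression; make-up brings it to -26 dBFS.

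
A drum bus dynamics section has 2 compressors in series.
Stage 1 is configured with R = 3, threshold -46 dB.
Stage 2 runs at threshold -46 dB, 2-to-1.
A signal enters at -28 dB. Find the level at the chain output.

Stage 1: overshoot 18 dB → 18/3 = 6 dB → -40 dB.
Stage 2: overshoot 6 dB → 6/2 = 3 dB → -43 dB.

-43 dB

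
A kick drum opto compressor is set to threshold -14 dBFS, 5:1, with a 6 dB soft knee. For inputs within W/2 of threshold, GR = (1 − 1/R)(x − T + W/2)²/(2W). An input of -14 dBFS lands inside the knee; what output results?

x − T + W/2 = -14 − (-14) + 3 = 3.
GR = (1 − 1/5) × 3² / 12 = 0.8 × 9 / 12 = 0.6 dB.
Output = -14 − 0.6 = -14.6 dBFS.

-14.6 dBFS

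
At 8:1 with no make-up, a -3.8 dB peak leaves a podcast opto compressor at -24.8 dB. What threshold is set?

-27.8 dB

Let T be the threshold. Output overshoot = (input overshoot)/R, so -24.8 − T = (-3.8 − T)/8.
8·(-24.8 − T) = -3.8 − T → 7·T = -198.4 − (-3.8) = -194.6.
T = -194.6/7 = -27.8 dB.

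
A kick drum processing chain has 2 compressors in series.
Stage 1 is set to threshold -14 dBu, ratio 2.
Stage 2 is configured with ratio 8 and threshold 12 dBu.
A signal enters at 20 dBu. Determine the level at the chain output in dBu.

Stage 1: overshoot 34 dB → 34/2 = 17 dB → 3 dBu.
Stage 2: 3 dBu ≤ 12 dBu, so stage 2 doesn't engage; output 3 dBu.

3 dBu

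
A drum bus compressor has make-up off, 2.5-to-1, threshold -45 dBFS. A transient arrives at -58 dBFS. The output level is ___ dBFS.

-58 dBFS

-58 dBFS is 13 dB below the -45 dBFS threshold, so no gain reduction is applied.
Output = input = -58 dBFS.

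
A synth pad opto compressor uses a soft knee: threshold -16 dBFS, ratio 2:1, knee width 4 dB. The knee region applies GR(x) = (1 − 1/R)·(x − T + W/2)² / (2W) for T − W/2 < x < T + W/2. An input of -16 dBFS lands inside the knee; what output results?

-16.25 dBFS

x − T + W/2 = -16 − (-16) + 2 = 2.
GR = (1 − 1/2) × 2² / 8 = 0.5 × 4 / 8 = 0.25 dB.
Output = -16 − 0.25 = -16.25 dBFS.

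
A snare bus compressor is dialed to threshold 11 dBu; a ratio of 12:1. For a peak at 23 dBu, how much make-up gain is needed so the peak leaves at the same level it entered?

Overshoot 12 dB → 12/12 = 1 dB after compression, so the compressed level is 11 + 1 = 12 dBu.
Make-up = target − compressed = 23 − 12 = 11 dB.

11 dB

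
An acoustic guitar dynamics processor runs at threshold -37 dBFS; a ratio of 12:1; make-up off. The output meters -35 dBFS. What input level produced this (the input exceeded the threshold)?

-13 dBFS

The compressed level sits -35 − (-37) = 2 dB over threshold.
Before 12:1 compression the overshoot was 2 × 12 = 24 dB, so input = -37 + 24 = -13 dBFS.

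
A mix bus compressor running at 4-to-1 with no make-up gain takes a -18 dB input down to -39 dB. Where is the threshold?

Let T be the threshold. Output overshoot = (input overshoot)/R, so -39 − T = (-18 − T)/4.
4·(-39 − T) = -18 − T → 3·T = -156 − (-18) = -138.
T = -138/3 = -46 dB.

-46 dB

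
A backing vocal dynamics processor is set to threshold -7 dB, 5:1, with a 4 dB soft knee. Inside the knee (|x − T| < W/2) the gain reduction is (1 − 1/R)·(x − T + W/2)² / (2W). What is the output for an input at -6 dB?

-6.9 dB

x − T + W/2 = -6 − (-7) + 2 = 3.
GR = (1 − 1/5) × 3² / 8 = 0.8 × 9 / 8 = 0.9 dB.
Output = -6 − 0.9 = -6.9 dB.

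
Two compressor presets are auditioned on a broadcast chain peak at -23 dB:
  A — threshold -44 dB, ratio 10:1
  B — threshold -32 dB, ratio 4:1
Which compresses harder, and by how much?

A, by 12.15 dB

A: overshoot 21 dB → output overshoot 2.1 dB → GR 18.9 dB.
B: overshoot 9 dB → output overshoot 2.25 dB → GR 6.75 dB.
A reduces 12.15 dB more.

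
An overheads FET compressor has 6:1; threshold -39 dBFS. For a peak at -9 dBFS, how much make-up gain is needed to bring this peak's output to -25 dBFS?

9 dB

Without make-up, output = threshold + overshoot/6 = -39 + 5 = -34 dBFS.
Gap to target: 9 dB.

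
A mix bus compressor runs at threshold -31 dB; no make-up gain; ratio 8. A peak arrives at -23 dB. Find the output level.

Overshoot: -23 − (-31) = 8 dB.
The 8 dB excess becomes 1 dB after 8:1 reduction.
Output = -31 + 1 = -30 dB.

-30 dB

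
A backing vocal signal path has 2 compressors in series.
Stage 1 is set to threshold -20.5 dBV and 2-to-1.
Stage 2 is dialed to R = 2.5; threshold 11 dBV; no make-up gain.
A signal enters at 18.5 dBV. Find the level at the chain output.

Stage 1: overshoot 39 dB → 39/2 = 19.5 dB → -1 dBV.
Stage 2: below threshold (-1 ≤ 11); passes unchanged; output -1 dBV.

-1 dBV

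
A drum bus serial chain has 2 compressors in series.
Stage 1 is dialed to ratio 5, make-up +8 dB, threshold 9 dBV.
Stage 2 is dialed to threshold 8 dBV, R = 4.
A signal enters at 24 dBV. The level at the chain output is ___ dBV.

Stage 1: 24 dBV is 15 dB over 9 dBV; at 5:1 that becomes 3 dB over, giving 12 dBV; +8 dB make-up → 20 dBV.
Stage 2: 20 dBV is 12 dB over 8 dBV; at 4:1 that becomes 3 dB over, giving 11 dBV.

11 dBV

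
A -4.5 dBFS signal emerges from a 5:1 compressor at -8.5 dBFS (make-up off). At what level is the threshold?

-9.5 dBFS

Let T be the threshold. Output overshoot = (input overshoot)/R, so -8.5 − T = (-4.5 − T)/5.
5·(-8.5 − T) = -4.5 − T → 4·T = -42.5 − (-4.5) = -38.
T = -38/4 = -9.5 dBFS.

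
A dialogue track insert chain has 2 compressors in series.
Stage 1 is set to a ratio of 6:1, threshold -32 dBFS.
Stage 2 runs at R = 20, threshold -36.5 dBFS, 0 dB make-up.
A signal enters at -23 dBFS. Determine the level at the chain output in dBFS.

Stage 1: 9 dB above -32 dBFS, reduced 6:1 to 1.5 dB above → -30.5 dBFS.
Stage 2: overshoot 6 dB → 6/20 = 0.3 dB → -36.2 dBFS.

-36.2 dBFS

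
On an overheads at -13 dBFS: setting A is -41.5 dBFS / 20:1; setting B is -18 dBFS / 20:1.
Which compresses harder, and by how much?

A, by 22.325 dB

A: GR = 28.5 − 28.5/20 = 27.075 dB.
B: GR = 5 − 5/20 = 4.75 dB.
Difference: 22.325 dB in favour of A.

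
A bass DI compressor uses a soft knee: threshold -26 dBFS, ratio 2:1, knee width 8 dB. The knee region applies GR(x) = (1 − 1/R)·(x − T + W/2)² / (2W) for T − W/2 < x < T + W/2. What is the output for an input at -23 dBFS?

x − T + W/2 = -23 − (-26) + 4 = 7.
GR = (1 − 1/2) × 7² / 16 = 0.5 × 49 / 16 = 1.53125 dB.
Output = -23 − 1.53125 = -24.53125 dBFS.

-24.53125 dBFS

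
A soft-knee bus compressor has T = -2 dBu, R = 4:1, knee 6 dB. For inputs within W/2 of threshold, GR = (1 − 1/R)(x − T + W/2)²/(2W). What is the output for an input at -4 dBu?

-4.0625 dBu

x − T + W/2 = -4 − (-2) + 3 = 1.
GR = (1 − 1/4) × 1² / 12 = 0.75 × 1 / 12 = 0.0625 dB.
Output = -4 − 0.0625 = -4.0625 dBu.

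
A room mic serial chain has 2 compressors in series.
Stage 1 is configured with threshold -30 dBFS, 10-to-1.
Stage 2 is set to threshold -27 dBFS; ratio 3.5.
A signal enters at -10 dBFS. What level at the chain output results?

-28 dBFS

Stage 1: overshoot 20 dB → 20/10 = 2 dB → -28 dBFS.
Stage 2: -28 dBFS is at or below the -27 dBFS threshold — no compression; output -28 dBFS.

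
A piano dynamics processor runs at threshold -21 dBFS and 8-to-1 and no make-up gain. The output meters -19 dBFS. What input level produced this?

The compressed level sits -19 − (-21) = 2 dB over threshold.
Before 8:1 compression the overshoot was 2 × 8 = 16 dB, so input = -21 + 16 = -5 dBFS.

-5 dBFS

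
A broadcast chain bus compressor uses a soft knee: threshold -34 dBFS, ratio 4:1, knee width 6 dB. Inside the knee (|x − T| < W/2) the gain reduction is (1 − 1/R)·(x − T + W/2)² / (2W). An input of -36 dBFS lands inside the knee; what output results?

x − T + W/2 = -36 − (-34) + 3 = 1.
GR = (1 − 1/4) × 1² / 12 = 0.75 × 1 / 12 = 0.0625 dB.
Output = -36 − 0.0625 = -36.0625 dBFS.

-36.0625 dBFS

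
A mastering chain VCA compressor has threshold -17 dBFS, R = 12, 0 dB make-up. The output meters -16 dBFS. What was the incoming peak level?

-5 dBFS

The compressed level sits -16 − (-17) = 1 dB over threshold.
Before 12:1 compression the overshoot was 1 × 12 = 12 dB, so input = -17 + 12 = -5 dBFS.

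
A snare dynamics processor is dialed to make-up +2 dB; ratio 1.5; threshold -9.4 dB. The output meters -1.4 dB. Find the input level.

-0.4 dB

Remove make-up: -1.4 − 2 = -3.4 dB.
That's 6 dB above the -9.4 dB threshold.
Before 1.5:1 compression the overshoot was 6 × 1.5 = 9 dB, so input = -9.4 + 9 = -0.4 dB.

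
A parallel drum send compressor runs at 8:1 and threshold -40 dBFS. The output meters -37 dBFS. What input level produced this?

-16 dBFS

Post-compression overshoot = -37 − (-40) = 3 dB.
Input overshoot = R × output overshoot = 24 dB → input = -40 + 24 = -16 dBFS.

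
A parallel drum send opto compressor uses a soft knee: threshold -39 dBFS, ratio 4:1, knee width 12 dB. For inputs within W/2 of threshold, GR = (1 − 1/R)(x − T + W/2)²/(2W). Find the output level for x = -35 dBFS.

x − T + W/2 = -35 − (-39) + 6 = 10.
GR = (1 − 1/4) × 10² / 24 = 0.75 × 100 / 24 = 3.125 dB.
Output = -35 − 3.125 = -38.125 dBFS.

-38.125 dBFS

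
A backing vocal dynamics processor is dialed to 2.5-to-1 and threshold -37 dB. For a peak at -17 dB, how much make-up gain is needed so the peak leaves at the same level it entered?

12 dB

The peak compresses to -37 + 20/2.5 = -29 dB.
To reach -17 dB requires -17 − (-29) = 12 dB of make-up.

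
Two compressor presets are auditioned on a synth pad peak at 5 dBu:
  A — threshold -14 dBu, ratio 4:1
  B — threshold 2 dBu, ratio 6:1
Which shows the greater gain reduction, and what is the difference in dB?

A, by 11.75 dB

A: 19 dB over, compressed to 4.75 dB over, so 14.25 dB of GR.
B: 3 dB over, compressed to 0.5 dB over, so 2.5 dB of GR.
A reduces 11.75 dB more.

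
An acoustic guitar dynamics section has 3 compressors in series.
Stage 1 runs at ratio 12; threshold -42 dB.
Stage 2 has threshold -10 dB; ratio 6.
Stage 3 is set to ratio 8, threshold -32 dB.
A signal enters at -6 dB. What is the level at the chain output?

Stage 1: -6 dB is 36 dB over -42 dB; at 12:1 that becomes 3 dB over, giving -39 dB.
Stage 2: below threshold (-39 ≤ -10); passes unchanged; output -39 dB.
Stage 3: -39 dB ≤ -32 dB, so stage 3 doesn't engage; output -39 dB.

-39 dB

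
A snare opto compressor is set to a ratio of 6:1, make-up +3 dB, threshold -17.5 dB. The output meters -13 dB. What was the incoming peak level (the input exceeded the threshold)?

Before make-up, the level was -13 − 3 = -16 dB.
Post-compression overshoot = -16 − (-17.5) = 1.5 dB.
Undo the ratio: input overshoot = 1.5 × 6 = 9 dB, giving input = -8.5 dB.

-8.5 dB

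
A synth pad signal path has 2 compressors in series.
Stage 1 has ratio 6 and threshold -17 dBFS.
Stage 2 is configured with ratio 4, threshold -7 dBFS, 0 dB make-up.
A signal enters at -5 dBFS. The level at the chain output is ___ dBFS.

Stage 1: overshoot 12 dB → 12/6 = 2 dB → -15 dBFS.
Stage 2: -15 dBFS ≤ -7 dBFS, so stage 2 doesn't engage; output -15 dBFS.

-15 dBFS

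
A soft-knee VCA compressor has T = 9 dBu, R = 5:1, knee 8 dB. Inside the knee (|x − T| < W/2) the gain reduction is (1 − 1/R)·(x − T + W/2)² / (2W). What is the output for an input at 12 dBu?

x − T + W/2 = 12 − 9 + 4 = 7.
GR = (1 − 1/5) × 7² / 16 = 0.8 × 49 / 16 = 2.45 dB.
Output = 12 − 2.45 = 9.55 dBu.

9.55 dBu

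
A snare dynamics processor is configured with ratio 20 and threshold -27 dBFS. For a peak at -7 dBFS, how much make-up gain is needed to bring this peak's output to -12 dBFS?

14 dB

The peak compresses to -27 + 20/20 = -26 dBFS.
To reach -12 dBFS requires -12 − (-26) = 14 dB of make-up.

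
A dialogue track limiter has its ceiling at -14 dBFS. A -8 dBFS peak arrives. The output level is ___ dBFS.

A brickwall limiter is an ∞:1 compressor: any input above the ceiling is clamped to -14 dBFS.

-14 dBFS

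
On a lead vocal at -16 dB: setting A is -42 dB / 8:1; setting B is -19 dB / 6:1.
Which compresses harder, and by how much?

A: GR = 26 − 26/8 = 22.75 dB.
B: GR = 3 − 3/6 = 2.5 dB.
A applies 20.25 dB more gain reduction.

A, by 20.25 dB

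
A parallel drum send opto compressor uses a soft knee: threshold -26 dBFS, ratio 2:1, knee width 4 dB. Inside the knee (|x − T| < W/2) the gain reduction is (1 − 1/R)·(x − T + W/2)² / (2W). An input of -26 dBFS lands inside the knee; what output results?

-26.25 dBFS

x − T + W/2 = -26 − (-26) + 2 = 2.
GR = (1 − 1/2) × 2² / 8 = 0.5 × 4 / 8 = 0.25 dB.
Output = -26 − 0.25 = -26.25 dBFS.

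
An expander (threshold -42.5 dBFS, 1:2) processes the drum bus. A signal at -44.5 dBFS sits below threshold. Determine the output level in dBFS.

Below threshold, a 1:2 expander applies gain = (2−1)×(T − x) of attenuation.
(2−1) × 2 = 2 dB, so output = -44.5 − 2 = -46.5 dBFS.

-46.5 dBFS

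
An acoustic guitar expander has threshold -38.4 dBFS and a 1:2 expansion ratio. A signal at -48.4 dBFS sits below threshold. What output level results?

Undershoot = (-38.4) − (-48.4) = 10 dB.
At 1:2, that expands to 20 dB under threshold.
Output = -38.4 − 20 = -58.4 dBFS.

-58.4 dBFS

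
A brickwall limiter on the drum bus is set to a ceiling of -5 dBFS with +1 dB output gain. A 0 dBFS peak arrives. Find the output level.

The limiter clamps the peak to its -5 dBFS ceiling.
Output gain then adds 1 dB: -5 + 1 = -4 dBFS.

-4 dBFS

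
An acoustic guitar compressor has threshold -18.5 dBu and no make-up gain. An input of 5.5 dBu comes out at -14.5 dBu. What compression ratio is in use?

Input overshoot = 5.5 − (-18.5) = 24 dB; output overshoot = -14.5 − (-18.5) = 4 dB.
Ratio = 24 / 4 = 6.

6:1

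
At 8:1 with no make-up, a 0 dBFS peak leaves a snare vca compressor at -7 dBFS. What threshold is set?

-8 dBFS

Gain reduction = 0 − (-7) = 7 dB; output overshoot = GR / (R − 1) = 7 / 7 = 1 dB.
Threshold = output − output overshoot = -7 − 1 = -8 dBFS.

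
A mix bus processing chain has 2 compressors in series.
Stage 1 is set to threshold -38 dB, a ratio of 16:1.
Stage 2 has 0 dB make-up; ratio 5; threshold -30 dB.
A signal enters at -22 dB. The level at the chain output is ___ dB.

Stage 1: overshoot 16 dB → 16/16 = 1 dB → -37 dB.
Stage 2: below threshold (-37 ≤ -30); passes unchanged; output -37 dB.

-37 dB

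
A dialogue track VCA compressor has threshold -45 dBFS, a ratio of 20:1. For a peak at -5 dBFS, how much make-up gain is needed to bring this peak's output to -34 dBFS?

9 dB

The peak compresses to -45 + 40/20 = -43 dBFS.
To reach -34 dBFS requires -34 − (-43) = 9 dB of make-up.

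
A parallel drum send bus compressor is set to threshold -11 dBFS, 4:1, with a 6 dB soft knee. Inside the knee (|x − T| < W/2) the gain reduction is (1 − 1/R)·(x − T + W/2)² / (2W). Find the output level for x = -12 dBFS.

x − T + W/2 = -12 − (-11) + 3 = 2.
GR = (1 − 1/4) × 2² / 12 = 0.75 × 4 / 12 = 0.25 dB.
Output = -12 − 0.25 = -12.25 dBFS.

-12.25 dBFS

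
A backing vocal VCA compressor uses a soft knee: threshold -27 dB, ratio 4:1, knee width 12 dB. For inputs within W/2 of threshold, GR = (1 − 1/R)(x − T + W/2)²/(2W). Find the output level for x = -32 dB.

-32.03125 dB

x − T + W/2 = -32 − (-27) + 6 = 1.
GR = (1 − 1/4) × 1² / 24 = 0.75 × 1 / 24 = 0.03125 dB.
Output = -32 − 0.03125 = -32.03125 dB.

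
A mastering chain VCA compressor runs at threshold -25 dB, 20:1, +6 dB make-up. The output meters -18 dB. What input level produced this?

-5 dB

Before make-up, the level was -18 − 6 = -24 dB.
The compressed level sits -24 − (-25) = 1 dB over threshold.
Undo the ratio: input overshoot = 1 × 20 = 20 dB, giving input = -5 dB.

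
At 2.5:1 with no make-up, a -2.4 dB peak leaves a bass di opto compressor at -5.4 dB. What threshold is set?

-7.4 dB

Gain reduction = -2.4 − (-5.4) = 3 dB; output overshoot = GR / (R − 1) = 3 / 1.5 = 2 dB.
Threshold = output − output overshoot = -5.4 − 2 = -7.4 dB.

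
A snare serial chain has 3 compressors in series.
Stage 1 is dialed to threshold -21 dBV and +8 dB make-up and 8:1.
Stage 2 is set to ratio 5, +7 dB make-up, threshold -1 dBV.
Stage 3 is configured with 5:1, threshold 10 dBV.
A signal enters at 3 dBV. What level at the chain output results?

Stage 1: overshoot 24 dB → 24/8 = 3 dB → -18 dBV; +8 dB make-up → -10 dBV.
Stage 2: below threshold (-10 ≤ -1); passes unchanged; make-up brings it to -3 dBV.
Stage 3: below threshold (-3 ≤ 10); passes unchanged; output -3 dBV.

-3 dBV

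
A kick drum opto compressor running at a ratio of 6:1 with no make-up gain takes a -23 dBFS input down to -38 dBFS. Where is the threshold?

Let T be the threshold. Output overshoot = (input overshoot)/R, so -38 − T = (-23 − T)/6.
6·(-38 − T) = -23 − T → 5·T = -228 − (-23) = -205.
T = -205/5 = -41 dBFS.

-41 dBFS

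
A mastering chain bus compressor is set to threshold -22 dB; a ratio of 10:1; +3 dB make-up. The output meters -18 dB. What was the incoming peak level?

-12 dB

Remove make-up: -18 − 3 = -21 dB.
That's 1 dB above the -22 dB threshold.
Undo the ratio: input overshoot = 1 × 10 = 10 dB, giving input = -12 dB.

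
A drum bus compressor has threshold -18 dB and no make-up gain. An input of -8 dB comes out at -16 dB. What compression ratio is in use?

5:1

Input overshoot = -8 − (-18) = 10 dB; output overshoot = -16 − (-18) = 2 dB.
Ratio = 10 / 2 = 5.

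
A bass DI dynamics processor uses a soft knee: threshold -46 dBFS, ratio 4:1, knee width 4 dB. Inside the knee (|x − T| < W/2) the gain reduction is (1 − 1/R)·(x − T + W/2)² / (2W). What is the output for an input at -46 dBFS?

-46.375 dBFS

x − T + W/2 = -46 − (-46) + 2 = 2.
GR = (1 − 1/4) × 2² / 8 = 0.75 × 4 / 8 = 0.375 dB.
Output = -46 − 0.375 = -46.375 dBFS.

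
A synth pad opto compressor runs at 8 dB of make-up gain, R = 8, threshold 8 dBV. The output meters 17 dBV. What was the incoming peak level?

Remove make-up: 17 − 8 = 9 dBV.
The compressed level sits 9 − 8 = 1 dB over threshold.
Before 8:1 compression the overshoot was 1 × 8 = 8 dB, so input = 8 + 8 = 16 dBV.

16 dBV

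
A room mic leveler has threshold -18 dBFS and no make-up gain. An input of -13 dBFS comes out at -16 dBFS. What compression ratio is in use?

2.5:1

Input overshoot = -13 − (-18) = 5 dB; output overshoot = -16 − (-18) = 2 dB.
Ratio = 5 / 2 = 2.5.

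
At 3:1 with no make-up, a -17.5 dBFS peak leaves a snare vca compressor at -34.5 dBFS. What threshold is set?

Let T be the threshold. Output overshoot = (input overshoot)/R, so -34.5 − T = (-17.5 − T)/3.
3·(-34.5 − T) = -17.5 − T → 2·T = -103.5 − (-17.5) = -86.
T = -86/2 = -43 dBFS.

-43 dBFS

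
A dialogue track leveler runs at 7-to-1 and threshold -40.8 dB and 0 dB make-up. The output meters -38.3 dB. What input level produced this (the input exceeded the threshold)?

That's 2.5 dB above the -40.8 dB threshold.
Before 7:1 compression the overshoot was 2.5 × 7 = 17.5 dB, so input = -40.8 + 17.5 = -23.3 dB.

-23.3 dB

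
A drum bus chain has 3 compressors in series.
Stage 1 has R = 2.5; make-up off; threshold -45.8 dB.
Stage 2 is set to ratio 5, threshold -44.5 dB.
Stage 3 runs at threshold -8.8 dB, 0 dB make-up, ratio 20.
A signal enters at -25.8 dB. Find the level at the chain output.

-43.16 dB

Stage 1: 20 dB above -45.8 dB, reduced 2.5:1 to 8 dB above → -37.8 dB.
Stage 2: overshoot 6.7 dB → 6.7/5 = 1.34 dB → -43.16 dB.
Stage 3: -43.16 dB ≤ -8.8 dB, so stage 3 doesn't engage; output -43.16 dB.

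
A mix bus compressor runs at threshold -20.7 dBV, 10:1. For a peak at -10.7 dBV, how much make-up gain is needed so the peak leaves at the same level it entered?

9 dB

Without make-up, output = threshold + overshoot/10 = -20.7 + 1 = -19.7 dBV.
Gap to target: 9 dB.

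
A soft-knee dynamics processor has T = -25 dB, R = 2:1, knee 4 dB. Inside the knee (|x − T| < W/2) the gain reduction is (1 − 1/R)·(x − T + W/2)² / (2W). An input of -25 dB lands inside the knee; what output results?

x − T + W/2 = -25 − (-25) + 2 = 2.
GR = (1 − 1/2) × 2² / 8 = 0.5 × 4 / 8 = 0.25 dB.
Output = -25 − 0.25 = -25.25 dB.

-25.25 dB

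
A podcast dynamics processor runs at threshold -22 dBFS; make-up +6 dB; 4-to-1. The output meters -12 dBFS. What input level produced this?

-6 dBFS

Remove make-up: -12 − 6 = -18 dBFS.
The compressed level sits -18 − (-22) = 4 dB over threshold.
Before 4:1 compression the overshoot was 4 × 4 = 16 dB, so input = -22 + 16 = -6 dBFS.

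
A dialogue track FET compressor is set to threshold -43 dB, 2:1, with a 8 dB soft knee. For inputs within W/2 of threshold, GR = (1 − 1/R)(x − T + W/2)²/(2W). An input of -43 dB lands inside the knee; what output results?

x − T + W/2 = -43 − (-43) + 4 = 4.
GR = (1 − 1/2) × 4² / 16 = 0.5 × 16 / 16 = 0.5 dB.
Output = -43 − 0.5 = -43.5 dB.

-43.5 dB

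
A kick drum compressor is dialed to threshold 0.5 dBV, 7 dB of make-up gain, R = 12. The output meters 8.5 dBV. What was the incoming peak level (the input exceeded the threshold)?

Before make-up, the level was 8.5 − 7 = 1.5 dBV.
The compressed level sits 1.5 − 0.5 = 1 dB over threshold.
Before 12:1 compression the overshoot was 1 × 12 = 12 dB, so input = 0.5 + 12 = 12.5 dBV.

12.5 dBV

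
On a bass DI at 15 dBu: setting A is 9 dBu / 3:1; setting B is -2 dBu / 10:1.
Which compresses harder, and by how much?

B, by 11.3 dB

A: overshoot 6 dB → output overshoot 2 dB → GR 4 dB.
B: overshoot 17 dB → output overshoot 1.7 dB → GR 15.3 dB.
Difference: 11.3 dB in favour of B.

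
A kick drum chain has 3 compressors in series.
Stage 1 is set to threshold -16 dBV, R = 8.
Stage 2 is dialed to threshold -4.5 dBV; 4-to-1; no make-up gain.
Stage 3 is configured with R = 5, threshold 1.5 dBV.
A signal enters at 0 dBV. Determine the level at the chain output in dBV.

-14 dBV

Stage 1: overshoot 16 dB → 16/8 = 2 dB → -14 dBV.
Stage 2: below threshold (-14 ≤ -4.5); passes unchanged; output -14 dBV.
Stage 3: -14 dBV is at or below the 1.5 dBV threshold — no compression; output -14 dBV.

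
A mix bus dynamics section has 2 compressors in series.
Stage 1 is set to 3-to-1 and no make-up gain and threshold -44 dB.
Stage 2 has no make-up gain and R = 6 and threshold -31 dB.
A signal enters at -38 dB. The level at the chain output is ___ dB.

-42 dB

Stage 1: overshoot 6 dB → 6/3 = 2 dB → -42 dB.
Stage 2: -42 dB is at or below the -31 dB threshold — no compression; output -42 dB.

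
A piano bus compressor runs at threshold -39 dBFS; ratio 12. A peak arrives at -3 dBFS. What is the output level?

Overshoot: -3 − (-39) = 36 dB.
12:1 compression reduces that to 36/12 = 3 dB over.
That puts the output at -36 dBFS.

-36 dBFS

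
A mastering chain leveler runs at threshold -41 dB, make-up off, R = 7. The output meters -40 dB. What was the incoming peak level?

Post-compression overshoot = -40 − (-41) = 1 dB.
Before 7:1 compression the overshoot was 1 × 7 = 7 dB, so input = -41 + 7 = -34 dB.

-34 dB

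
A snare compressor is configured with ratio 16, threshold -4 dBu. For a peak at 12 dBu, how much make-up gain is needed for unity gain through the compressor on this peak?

The peak compresses to -4 + 16/16 = -3 dBu.
To reach 12 dBu requires 12 − (-3) = 15 dB of make-up.

15 dB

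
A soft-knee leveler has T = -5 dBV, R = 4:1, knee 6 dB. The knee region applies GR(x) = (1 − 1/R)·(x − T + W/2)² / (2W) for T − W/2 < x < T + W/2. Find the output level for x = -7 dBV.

x − T + W/2 = -7 − (-5) + 3 = 1.
GR = (1 − 1/4) × 1² / 12 = 0.75 × 1 / 12 = 0.0625 dB.
Output = -7 − 0.0625 = -7.0625 dBV.

-7.0625 dBV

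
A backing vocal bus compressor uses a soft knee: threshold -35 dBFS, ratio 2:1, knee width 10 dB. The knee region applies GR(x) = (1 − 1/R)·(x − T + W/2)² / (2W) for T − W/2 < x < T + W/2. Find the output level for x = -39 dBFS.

-39.025 dBFS

x − T + W/2 = -39 − (-35) + 5 = 1.
GR = (1 − 1/2) × 1² / 20 = 0.5 × 1 / 20 = 0.025 dB.
Output = -39 − 0.025 = -39.025 dBFS.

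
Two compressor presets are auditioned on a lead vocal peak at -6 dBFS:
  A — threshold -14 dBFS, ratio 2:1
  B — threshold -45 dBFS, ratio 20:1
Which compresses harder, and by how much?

B, by 33.05 dB

A: overshoot 8 dB → output overshoot 4 dB → GR 4 dB.
B: overshoot 39 dB → output overshoot 1.95 dB → GR 37.05 dB.
B reduces 33.05 dB more.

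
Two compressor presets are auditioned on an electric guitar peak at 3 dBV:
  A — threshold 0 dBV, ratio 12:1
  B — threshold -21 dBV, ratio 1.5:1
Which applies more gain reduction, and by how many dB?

B, by 5.25 dB

A: GR = 3 − 3/12 = 2.75 dB.
B: GR = 24 − 24/1.5 = 8 dB.
B applies 5.25 dB more gain reduction.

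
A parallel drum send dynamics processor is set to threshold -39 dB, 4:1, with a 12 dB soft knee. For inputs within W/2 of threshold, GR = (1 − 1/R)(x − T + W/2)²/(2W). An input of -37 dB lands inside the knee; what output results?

-39 dB

x − T + W/2 = -37 − (-39) + 6 = 8.
GR = (1 − 1/4) × 8² / 24 = 0.75 × 64 / 24 = 2 dB.
Output = -37 − 2 = -39 dB.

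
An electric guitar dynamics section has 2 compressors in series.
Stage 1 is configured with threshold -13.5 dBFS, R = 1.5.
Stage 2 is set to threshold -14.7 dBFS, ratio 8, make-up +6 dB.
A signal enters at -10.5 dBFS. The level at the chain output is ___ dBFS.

Stage 1: -10.5 dBFS is 3 dB over -13.5 dBFS; at 1.5:1 that becomes 2 dB over, giving -11.5 dBFS.
Stage 2: overshoot 3.2 dB → 3.2/8 = 0.4 dB → -14.3 dBFS; +6 dB make-up → -8.3 dBFS.

-8.3 dBFS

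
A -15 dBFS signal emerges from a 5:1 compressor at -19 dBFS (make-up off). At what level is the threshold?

Gain reduction = -15 − (-19) = 4 dB; output overshoot = GR / (R − 1) = 4 / 4 = 1 dB.
Threshold = output − output overshoot = -19 − 1 = -20 dBFS.

-20 dBFS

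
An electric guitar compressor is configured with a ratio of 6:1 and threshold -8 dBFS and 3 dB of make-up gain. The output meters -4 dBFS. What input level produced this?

Before make-up, the level was -4 − 3 = -7 dBFS.
The compressed level sits -7 − (-8) = 1 dB over threshold.
Before 6:1 compression the overshoot was 1 × 6 = 6 dB, so input = -8 + 6 = -2 dBFS.

-2 dBFS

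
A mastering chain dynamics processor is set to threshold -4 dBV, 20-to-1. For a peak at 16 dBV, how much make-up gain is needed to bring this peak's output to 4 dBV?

7 dB

Without make-up, output = threshold + overshoot/20 = -4 + 1 = -3 dBV.
Gap to target: 7 dB.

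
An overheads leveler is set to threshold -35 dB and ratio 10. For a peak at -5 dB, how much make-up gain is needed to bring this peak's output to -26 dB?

6 dB

Without make-up, output = threshold + overshoot/10 = -35 + 3 = -32 dB.
Gap to target: 6 dB.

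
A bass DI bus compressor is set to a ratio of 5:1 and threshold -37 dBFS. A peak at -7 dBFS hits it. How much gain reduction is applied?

The signal is 30 dB above threshold.
At 5:1, output sits 30/5 = 6 dB above threshold.
So the signal is attenuated by 30 − 6 = 24 dB.

24 dB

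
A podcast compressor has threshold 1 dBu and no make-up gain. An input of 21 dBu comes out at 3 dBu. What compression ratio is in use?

Input overshoot = 21 − 1 = 20 dB; output overshoot = 3 − 1 = 2 dB.
Ratio = 20 / 2 = 10.

10:1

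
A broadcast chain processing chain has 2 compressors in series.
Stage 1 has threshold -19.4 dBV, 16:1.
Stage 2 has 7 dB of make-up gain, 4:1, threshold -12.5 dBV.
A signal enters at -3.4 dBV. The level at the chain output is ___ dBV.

-11.4 dBV

Stage 1: overshoot 16 dB → 16/16 = 1 dB → -18.4 dBV.
Stage 2: below threshold (-18.4 ≤ -12.5); passes unchanged; make-up brings it to -11.4 dBV.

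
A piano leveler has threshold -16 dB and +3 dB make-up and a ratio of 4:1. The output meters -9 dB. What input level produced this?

Remove make-up: -9 − 3 = -12 dB.
Post-compression overshoot = -12 − (-16) = 4 dB.
Before 4:1 compression the overshoot was 4 × 4 = 16 dB, so input = -16 + 16 = 0 dB.

0 dB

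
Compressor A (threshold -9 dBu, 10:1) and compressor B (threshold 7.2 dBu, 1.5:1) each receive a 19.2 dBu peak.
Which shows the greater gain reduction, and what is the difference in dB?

A, by 21.38 dB

A: 28.2 dB over, compressed to 2.82 dB over, so 25.38 dB of GR.
B: 12 dB over, compressed to 8 dB over, so 4 dB of GR.
A applies 21.38 dB more gain reduction.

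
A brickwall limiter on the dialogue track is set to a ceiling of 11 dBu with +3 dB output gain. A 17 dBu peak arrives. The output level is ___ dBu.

14 dBu

A brickwall limiter is an ∞:1 compressor: any input above the ceiling is clamped to 11 dBu.
Output gain then adds 3 dB: 11 + 3 = 14 dBu.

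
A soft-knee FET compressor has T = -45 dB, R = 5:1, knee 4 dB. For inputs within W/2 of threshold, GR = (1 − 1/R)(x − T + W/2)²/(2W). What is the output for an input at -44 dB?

x − T + W/2 = -44 − (-45) + 2 = 3.
GR = (1 − 1/5) × 3² / 8 = 0.8 × 9 / 8 = 0.9 dB.
Output = -44 − 0.9 = -44.9 dB.

-44.9 dB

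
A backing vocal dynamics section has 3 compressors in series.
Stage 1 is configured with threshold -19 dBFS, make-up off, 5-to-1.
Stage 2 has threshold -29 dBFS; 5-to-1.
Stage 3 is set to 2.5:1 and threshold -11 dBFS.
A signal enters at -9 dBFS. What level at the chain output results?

Stage 1: 10 dB above -19 dBFS, reduced 5:1 to 2 dB above → -17 dBFS.
Stage 2: -17 dBFS is 12 dB over -29 dBFS; at 5:1 that becomes 2.4 dB over, giving -26.6 dBFS.
Stage 3: -26.6 dBFS ≤ -11 dBFS, so stage 3 doesn't engage; output -26.6 dBFS.

-26.6 dBFS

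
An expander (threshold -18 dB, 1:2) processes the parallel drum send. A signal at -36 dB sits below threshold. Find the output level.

-54 dB

Below threshold, a 1:2 expander applies gain = (2−1)×(T − x) of attenuation.
(2−1) × 18 = 18 dB, so output = -36 − 18 = -54 dB.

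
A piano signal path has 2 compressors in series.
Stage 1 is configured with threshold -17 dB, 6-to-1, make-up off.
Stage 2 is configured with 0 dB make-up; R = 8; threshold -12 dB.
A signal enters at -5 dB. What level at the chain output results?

Stage 1: -5 dB is 12 dB over -17 dB; at 6:1 that becomes 2 dB over, giving -15 dB.
Stage 2: -15 dB ≤ -12 dB, so stage 2 doesn't engage; output -15 dB.

-15 dB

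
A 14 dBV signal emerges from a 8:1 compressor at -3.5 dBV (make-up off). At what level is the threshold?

-6 dBV

Gain reduction = 14 − (-3.5) = 17.5 dB; output overshoot = GR / (R − 1) = 17.5 / 7 = 2.5 dB.
Threshold = output − output overshoot = -3.5 − 2.5 = -6 dBV.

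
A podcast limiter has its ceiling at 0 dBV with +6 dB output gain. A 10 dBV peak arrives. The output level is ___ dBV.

A brickwall limiter is an ∞:1 compressor: any input above the ceiling is clamped to 0 dBV.
Output gain then adds 6 dB: 0 + 6 = 6 dBV.

6 dBV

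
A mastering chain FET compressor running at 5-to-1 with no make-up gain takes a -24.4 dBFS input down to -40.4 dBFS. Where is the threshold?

Let T be the threshold. Output overshoot = (input overshoot)/R, so -40.4 − T = (-24.4 − T)/5.
5·(-40.4 − T) = -24.4 − T → 4·T = -202 − (-24.4) = -177.6.
T = -177.6/4 = -44.4 dBFS.

-44.4 dBFS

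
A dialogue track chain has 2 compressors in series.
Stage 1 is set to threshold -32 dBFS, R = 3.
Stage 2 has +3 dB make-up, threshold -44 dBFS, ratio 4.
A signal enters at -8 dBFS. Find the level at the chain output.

Stage 1: 24 dB above -32 dBFS, reduced 3:1 to 8 dB above → -24 dBFS.
Stage 2: -24 dBFS is 20 dB over -44 dBFS; at 4:1 that becomes 5 dB over, giving -39 dBFS; +3 dB make-up → -36 dBFS.

-36 dBFS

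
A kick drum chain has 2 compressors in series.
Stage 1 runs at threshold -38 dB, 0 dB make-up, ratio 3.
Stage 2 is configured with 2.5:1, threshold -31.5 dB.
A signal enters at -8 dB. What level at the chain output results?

-30.1 dB

Stage 1: -8 dB is 30 dB over -38 dB; at 3:1 that becomes 10 dB over, giving -28 dB.
Stage 2: -28 dB is 3.5 dB over -31.5 dB; at 2.5:1 that becomes 1.4 dB over, giving -30.1 dB.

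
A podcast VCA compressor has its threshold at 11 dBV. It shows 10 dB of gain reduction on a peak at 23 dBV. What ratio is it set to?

Input overshoot = 23 − 11 = 12 dB.
Output overshoot = 12 − 10 = 2 dB.
Ratio = input overshoot / output overshoot = 12 / 2 = 6.

6:1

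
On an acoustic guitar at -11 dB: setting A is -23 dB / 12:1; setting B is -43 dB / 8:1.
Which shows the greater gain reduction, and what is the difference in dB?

B, by 17 dB

A: 12 dB over, compressed to 1 dB over, so 11 dB of GR.
B: 32 dB over, compressed to 4 dB over, so 28 dB of GR.
B applies 17 dB more gain reduction.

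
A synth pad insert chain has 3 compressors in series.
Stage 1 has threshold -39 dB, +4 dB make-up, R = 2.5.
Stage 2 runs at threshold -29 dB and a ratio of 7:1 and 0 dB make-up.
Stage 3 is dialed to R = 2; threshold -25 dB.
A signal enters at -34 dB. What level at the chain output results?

Stage 1: 5 dB above -39 dB, reduced 2.5:1 to 2 dB above → -37 dB; +4 dB make-up → -33 dB.
Stage 2: -33 dB ≤ -29 dB, so stage 2 doesn't engage; output -33 dB.
Stage 3: below threshold (-33 ≤ -25); passes unchanged; output -33 dB.

-33 dB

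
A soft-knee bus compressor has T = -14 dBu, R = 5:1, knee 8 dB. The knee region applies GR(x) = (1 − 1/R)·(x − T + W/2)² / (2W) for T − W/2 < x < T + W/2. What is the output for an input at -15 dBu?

-15.45 dBu

x − T + W/2 = -15 − (-14) + 4 = 3.
GR = (1 − 1/5) × 3² / 16 = 0.8 × 9 / 16 = 0.45 dB.
Output = -15 − 0.45 = -15.45 dBu.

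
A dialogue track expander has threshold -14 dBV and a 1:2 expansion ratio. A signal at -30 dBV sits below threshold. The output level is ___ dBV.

-46 dBV

Below threshold, a 1:2 expander applies gain = (2−1)×(T − x) of attenuation.
(2−1) × 16 = 16 dB, so output = -30 − 16 = -46 dBV.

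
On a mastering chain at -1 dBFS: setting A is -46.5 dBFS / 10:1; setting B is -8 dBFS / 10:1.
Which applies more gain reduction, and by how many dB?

A: overshoot 45.5 dB → output overshoot 4.55 dB → GR 40.95 dB.
B: overshoot 7 dB → output overshoot 0.7 dB → GR 6.3 dB.
A applies 34.65 dB more gain reduction.

A, by 34.65 dB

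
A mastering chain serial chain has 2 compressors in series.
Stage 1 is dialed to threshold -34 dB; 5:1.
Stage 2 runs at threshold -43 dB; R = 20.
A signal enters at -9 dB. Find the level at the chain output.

-42.3 dB

Stage 1: 25 dB above -34 dB, reduced 5:1 to 5 dB above → -29 dB.
Stage 2: 14 dB above -43 dB, reduced 20:1 to 0.7 dB above → -42.3 dB.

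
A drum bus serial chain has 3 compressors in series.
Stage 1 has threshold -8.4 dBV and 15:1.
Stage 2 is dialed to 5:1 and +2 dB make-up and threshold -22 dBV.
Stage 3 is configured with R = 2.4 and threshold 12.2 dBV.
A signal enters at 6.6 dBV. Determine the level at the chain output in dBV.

Stage 1: overshoot 15 dB → 15/15 = 1 dB → -7.4 dBV.
Stage 2: overshoot 14.6 dB → 14.6/5 = 2.92 dB → -19.08 dBV; +2 dB make-up → -17.08 dBV.
Stage 3: -17.08 dBV ≤ 12.2 dBV, so stage 3 doesn't engage; output -17.08 dBV.

-17.08 dBV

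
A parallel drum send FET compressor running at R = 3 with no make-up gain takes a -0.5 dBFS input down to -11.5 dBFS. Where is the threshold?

Let T be the threshold. Output overshoot = (input overshoot)/R, so -11.5 − T = (-0.5 − T)/3.
3·(-11.5 − T) = -0.5 − T → 2·T = -34.5 − (-0.5) = -34.
T = -34/2 = -17 dBFS.

-17 dBFS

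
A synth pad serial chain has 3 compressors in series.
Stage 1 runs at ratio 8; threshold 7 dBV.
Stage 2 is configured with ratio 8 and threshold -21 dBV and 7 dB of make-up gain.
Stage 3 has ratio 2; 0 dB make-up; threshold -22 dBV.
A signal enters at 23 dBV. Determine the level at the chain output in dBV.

-16.125 dBV

Stage 1: 16 dB above 7 dBV, reduced 8:1 to 2 dB above → 9 dBV.
Stage 2: 30 dB above -21 dBV, reduced 8:1 to 3.75 dB above → -17.25 dBV; +7 dB make-up → -10.25 dBV.
Stage 3: -10.25 dBV is 11.75 dB over -22 dBV; at 2:1 that becomes 5.875 dB over, giving -16.125 dBV.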